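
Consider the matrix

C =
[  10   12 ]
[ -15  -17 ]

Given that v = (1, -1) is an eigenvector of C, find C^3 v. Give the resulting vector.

First find the eigenvalue: Cv = (-2, 2) = -2·(1, -1), so λ = -2.
Then C^3 v = λ^3·v = (-2)^3·(1, -1) = -8·(1, -1) = (-8, 8).

(-8, 8)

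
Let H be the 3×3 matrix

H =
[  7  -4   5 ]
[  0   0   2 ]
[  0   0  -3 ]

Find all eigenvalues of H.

H is upper triangular, so its eigenvalues are the diagonal entries.
Diagonal: 7, 0, -3.

-3, 0, 7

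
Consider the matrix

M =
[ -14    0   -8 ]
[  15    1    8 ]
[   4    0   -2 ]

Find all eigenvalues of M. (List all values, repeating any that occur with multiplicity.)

Set up det(μI - M) = 0.
Expanding the 3×3 determinant: p(μ) = μ^3 + 15μ^2 + 44μ - 60.
Rational-root test: μ = 1 gives p(1) = 0.
Factor out (μ - 1): p(μ) = (μ - 1)·(μ^2 + 16μ + 60).
The quadratic factors as (μ + 10)·(μ + 6).
Eigenvalues: -10, -6, 1.

-10, -6, 1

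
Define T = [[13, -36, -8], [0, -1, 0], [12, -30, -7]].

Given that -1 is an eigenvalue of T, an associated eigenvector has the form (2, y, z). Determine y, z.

1, -1

We need (T + 1I)v = 0.
T + 1I = [[14, -36, -8], [0, 0, 0], [12, -30, -6]].
Row 1: (14)·2 + (-36)·y + (-8)·z = 0
Row 2: (0)·2 + (0)·y + (0)·z = 0
Row 3: (12)·2 + (-30)·y + (-6)·z = 0
Solving gives y = 1, z = -1.
Check: T·(2, 1, -1) = (-2, -1, 1) = -1·(2, 1, -1).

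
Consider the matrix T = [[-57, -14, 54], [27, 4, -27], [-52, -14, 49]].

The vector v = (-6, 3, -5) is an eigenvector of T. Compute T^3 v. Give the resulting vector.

(750, -375, 625)

First find the eigenvalue: Tv = (30, -15, 25) = -5·(-6, 3, -5), so λ = -5.
Then T^3 v = λ^3·v = (-5)^3·(-6, 3, -5) = -125·(-6, 3, -5) = (750, -375, 625).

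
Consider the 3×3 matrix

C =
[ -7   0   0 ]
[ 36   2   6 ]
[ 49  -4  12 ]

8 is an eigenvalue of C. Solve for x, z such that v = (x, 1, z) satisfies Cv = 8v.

We need (C - 8I)v = 0.
C - 8I = [[-15, 0, 0], [36, -6, 6], [49, -4, 4]].
Row 1: (-15)·x + (0)·1 + (0)·z = 0
Row 2: (36)·x + (-6)·1 + (6)·z = 0
Row 3: (49)·x + (-4)·1 + (4)·z = 0
Solving gives x = 0, z = 1.
Check: C·(0, 1, 1) = (0, 8, 8) = 8·(0, 1, 1).

0, 1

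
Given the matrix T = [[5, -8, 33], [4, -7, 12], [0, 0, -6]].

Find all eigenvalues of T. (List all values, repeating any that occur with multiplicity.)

-6, -3, 1

Compute the characteristic polynomial p(s) = det(sI - T).
Expanding along the first row, p(s) = s^3 + 8s^2 + 9s - 18.
Since p(1) = 0, s = 1 is a root.
Factor out (s - 1): p(s) = (s - 1)·(s^2 + 9s + 18).
The quadratic factors as (s + 6)·(s + 3).
Eigenvalues: -6, -3, 1.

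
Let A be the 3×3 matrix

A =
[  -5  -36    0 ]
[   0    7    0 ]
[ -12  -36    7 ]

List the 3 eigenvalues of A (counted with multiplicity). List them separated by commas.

-5, 7, 7

The characteristic polynomial is p(r) = det(rI - A).
Cofactor expansion gives p(r) = r^3 - 9r^2 - 21r + 245.
Try r = -5: p(-5) = 0, so -5 is a root.
Factor out (r + 5): p(r) = (r + 5)·(r^2 - 14r + 49).
The quadratic factor is (r - 7)^2.
Eigenvalues: -5, 7, 7.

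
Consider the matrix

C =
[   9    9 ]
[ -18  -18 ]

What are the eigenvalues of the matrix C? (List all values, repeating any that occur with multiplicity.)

-9, 0

det(C - tI) = (9 - t)(-18 - t) - (9)·(-18) = t^2 + 9t.
This factors as (t + 9)·t = 0.
Eigenvalues: -9, 0.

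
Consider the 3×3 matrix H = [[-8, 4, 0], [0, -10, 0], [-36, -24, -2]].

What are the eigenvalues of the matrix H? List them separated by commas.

-10, -8, -2

The characteristic polynomial is p(λ) = det(λI - H).
Expanding the 3×3 determinant: p(λ) = λ^3 + 20λ^2 + 116λ + 160.
Rational-root test: λ = -2 gives p(-2) = 0.
Dividing by (λ + 2) leaves λ^2 + 18λ + 80.
The quadratic factors as (λ + 10)·(λ + 8).
Eigenvalues: -10, -8, -2.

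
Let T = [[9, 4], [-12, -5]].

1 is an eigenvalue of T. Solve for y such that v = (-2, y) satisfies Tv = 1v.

4

We need (T - 1I)v = 0.
T - 1I = [[8, 4], [-12, -6]].
Row 1: (8)·-2 + (4)·y = 0
Row 2: (-12)·-2 + (-6)·y = 0
Solving gives y = 4.
Check: T·(-2, 4) = (-2, 4) = 1·(-2, 4).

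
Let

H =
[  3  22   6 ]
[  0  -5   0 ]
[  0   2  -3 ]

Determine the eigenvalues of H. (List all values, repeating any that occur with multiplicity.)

-5, -3, 3

Compute the characteristic polynomial p(s) = det(sI - H).
Expanding the 3×3 determinant: p(s) = s^3 + 5s^2 - 9s - 45.
Rational-root test: s = -3 gives p(-3) = 0.
Factor out (s + 3): p(s) = (s + 3)·(s^2 + 2s - 15).
The quadratic factors as (s + 5)·(s - 3).
Eigenvalues: -5, -3, 3.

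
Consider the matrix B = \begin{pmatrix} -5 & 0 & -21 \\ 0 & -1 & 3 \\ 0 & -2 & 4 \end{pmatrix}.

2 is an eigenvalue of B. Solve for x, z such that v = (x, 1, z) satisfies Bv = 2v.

-3, 1

We need (B - 2I)v = 0.
B - 2I = [[-7, 0, -21], [0, -3, 3], [0, -2, 2]].
Row 1: (-7)·x + (0)·1 + (-21)·z = 0
Row 2: (0)·x + (-3)·1 + (3)·z = 0
Row 3: (0)·x + (-2)·1 + (2)·z = 0
Solving gives x = -3, z = 1.
Check: B·(-3, 1, 1) = (-6, 2, 2) = 2·(-3, 1, 1).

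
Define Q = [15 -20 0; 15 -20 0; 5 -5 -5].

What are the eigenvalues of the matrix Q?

-5, -5, 0

Compute the characteristic polynomial p(r) = det(rI - Q).
Cofactor expansion gives p(r) = r^3 + 10r^2 + 25r.
Rational-root test: r = 0 gives p(0) = 0.
Dividing by r leaves r^2 + 10r + 25.
The quadratic factor is (r + 5)^2.
Eigenvalues: -5, -5, 0.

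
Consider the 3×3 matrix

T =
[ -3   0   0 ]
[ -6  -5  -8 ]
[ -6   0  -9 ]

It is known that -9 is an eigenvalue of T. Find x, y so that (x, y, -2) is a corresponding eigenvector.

We need (T + 9I)v = 0.
T + 9I = [[6, 0, 0], [-6, 4, -8], [-6, 0, 0]].
Row 1: (6)·x + (0)·y + (0)·-2 = 0
Row 2: (-6)·x + (4)·y + (-8)·-2 = 0
Row 3: (-6)·x + (0)·y + (0)·-2 = 0
Solving gives x = 0, y = -4.
Check: T·(0, -4, -2) = (0, 36, 18) = -9·(0, -4, -2).

0, -4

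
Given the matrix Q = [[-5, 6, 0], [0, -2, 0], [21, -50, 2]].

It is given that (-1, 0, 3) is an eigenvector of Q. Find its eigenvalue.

Compute Qv: Q·(-1, 0, 3) = (5, 0, -15).
Since Qv = λv, compare component 1: 5 = λ·-1, so λ = -5.

-5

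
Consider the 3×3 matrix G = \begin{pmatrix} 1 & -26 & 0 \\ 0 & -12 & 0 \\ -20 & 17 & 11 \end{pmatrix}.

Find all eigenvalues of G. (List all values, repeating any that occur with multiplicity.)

Set up det(sI - G) = 0.
Expanding the 3×3 determinant: p(s) = s^3 - 133s + 132.
Since p(-12) = 0, s = -12 is a root.
Dividing by (s + 12) leaves s^2 - 12s + 11.
The quadratic factors as (s - 1)·(s - 11).
Eigenvalues: -12, 1, 11.

-12, 1, 11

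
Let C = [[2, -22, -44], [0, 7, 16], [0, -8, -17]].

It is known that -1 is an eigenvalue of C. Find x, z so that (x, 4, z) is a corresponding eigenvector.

We need (C + 1I)v = 0.
C + 1I = [[3, -22, -44], [0, 8, 16], [0, -8, -16]].
Row 1: (3)·x + (-22)·4 + (-44)·z = 0
Row 2: (0)·x + (8)·4 + (16)·z = 0
Row 3: (0)·x + (-8)·4 + (-16)·z = 0
Solving gives x = 0, z = -2.
Check: C·(0, 4, -2) = (0, -4, 2) = -1·(0, 4, -2).

0, -2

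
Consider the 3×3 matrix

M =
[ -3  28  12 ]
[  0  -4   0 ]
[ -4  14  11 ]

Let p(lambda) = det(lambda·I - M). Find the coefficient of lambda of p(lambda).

-17

p(lambda) = lambda^3 - 4·lambda^2 - 17·lambda + 60.
The coefficient of lambda is -17.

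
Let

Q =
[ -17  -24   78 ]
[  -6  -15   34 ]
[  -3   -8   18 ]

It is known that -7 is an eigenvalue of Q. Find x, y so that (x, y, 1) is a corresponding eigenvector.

3, 2

We need (Q + 7I)v = 0.
Q + 7I = [[-10, -24, 78], [-6, -8, 34], [-3, -8, 25]].
Row 1: (-10)·x + (-24)·y + (78)·1 = 0
Row 2: (-6)·x + (-8)·y + (34)·1 = 0
Row 3: (-3)·x + (-8)·y + (25)·1 = 0
Solving gives x = 3, y = 2.
Check: Q·(3, 2, 1) = (-21, -14, -7) = -7·(3, 2, 1).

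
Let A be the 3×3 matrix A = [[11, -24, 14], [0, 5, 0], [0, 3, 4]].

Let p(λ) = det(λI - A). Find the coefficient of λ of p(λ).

119

p(λ) = λ^3 - 20λ^2 + 119λ - 220.
The coefficient of λ is 119.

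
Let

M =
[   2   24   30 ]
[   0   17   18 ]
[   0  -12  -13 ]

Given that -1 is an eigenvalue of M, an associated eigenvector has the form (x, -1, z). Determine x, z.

-2, 1

We need (M + 1I)v = 0.
M + 1I = [[3, 24, 30], [0, 18, 18], [0, -12, -12]].
Row 1: (3)·x + (24)·-1 + (30)·z = 0
Row 2: (0)·x + (18)·-1 + (18)·z = 0
Row 3: (0)·x + (-12)·-1 + (-12)·z = 0
Solving gives x = -2, z = 1.
Check: M·(-2, -1, 1) = (2, 1, -1) = -1·(-2, -1, 1).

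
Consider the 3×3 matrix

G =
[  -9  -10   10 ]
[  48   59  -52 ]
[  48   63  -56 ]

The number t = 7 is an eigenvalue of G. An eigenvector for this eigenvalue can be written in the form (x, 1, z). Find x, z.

We need (G - 7I)v = 0.
G - 7I = [[-16, -10, 10], [48, 52, -52], [48, 63, -63]].
Row 1: (-16)·x + (-10)·1 + (10)·z = 0
Row 2: (48)·x + (52)·1 + (-52)·z = 0
Row 3: (48)·x + (63)·1 + (-63)·z = 0
Solving gives x = 0, z = 1.
Check: G·(0, 1, 1) = (0, 7, 7) = 7·(0, 1, 1).

0, 1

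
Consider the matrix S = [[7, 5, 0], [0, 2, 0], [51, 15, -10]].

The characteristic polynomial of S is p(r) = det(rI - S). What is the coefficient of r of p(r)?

-76

p(r) = r^3 + r^2 - 76r + 140.
The coefficient of r is -76.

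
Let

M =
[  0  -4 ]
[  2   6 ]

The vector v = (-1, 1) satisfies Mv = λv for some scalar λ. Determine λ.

Compute Mv: M·(-1, 1) = (-4, 4).
Since Mv = λv, compare component 1: -4 = λ·-1, so λ = 4.

4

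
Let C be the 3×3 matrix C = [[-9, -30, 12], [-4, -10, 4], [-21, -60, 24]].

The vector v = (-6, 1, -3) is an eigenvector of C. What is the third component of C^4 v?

-48

First find the eigenvalue: Cv = (-12, 2, -6) = 2·(-6, 1, -3), so λ = 2.
Then C^4 v = λ^4·v = 2^4·(-6, 1, -3) = 16·(-6, 1, -3) = (-96, 16, -48).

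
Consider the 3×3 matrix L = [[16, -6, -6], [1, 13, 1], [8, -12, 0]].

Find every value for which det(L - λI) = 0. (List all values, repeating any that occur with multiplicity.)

7, 10, 12

The characteristic polynomial is p(s) = det(sI - L).
Cofactor expansion gives p(s) = s^3 - 29s^2 + 274s - 840.
Rational-root test: s = 10 gives p(10) = 0.
Dividing by (s - 10) leaves s^2 - 19s + 84.
The quadratic factors as (s - 7)·(s - 12).
Eigenvalues: 7, 10, 12.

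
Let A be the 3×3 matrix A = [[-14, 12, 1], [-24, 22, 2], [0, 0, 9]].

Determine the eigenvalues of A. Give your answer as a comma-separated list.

The characteristic polynomial is p(μ) = det(μI - A).
Expanding the 3×3 determinant: p(μ) = μ^3 - 17μ^2 + 52μ + 180.
Since p(-2) = 0, μ = -2 is a root.
Dividing by (μ + 2) leaves μ^2 - 19μ + 90.
The quadratic factors as (μ - 9)·(μ - 10).
Eigenvalues: -2, 9, 10.

-2, 9, 10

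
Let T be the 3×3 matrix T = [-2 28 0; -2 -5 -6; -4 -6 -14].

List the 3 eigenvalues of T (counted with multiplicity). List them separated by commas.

The characteristic polynomial is p(λ) = det(λI - T).
Cofactor expansion gives p(λ) = λ^3 + 21λ^2 + 128λ + 180.
Rational-root test: λ = -2 gives p(-2) = 0.
Factor out (λ + 2): p(λ) = (λ + 2)·(λ^2 + 19λ + 90).
The quadratic factors as (λ + 10)·(λ + 9).
Eigenvalues: -10, -9, -2.

-10, -9, -2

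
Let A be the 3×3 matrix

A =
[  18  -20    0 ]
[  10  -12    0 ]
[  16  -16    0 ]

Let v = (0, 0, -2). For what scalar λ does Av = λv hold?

0

Compute Av: A·(0, 0, -2) = (0, 0, 0).
Since Av = λv, compare component 3: 0 = λ·-2, so λ = 0.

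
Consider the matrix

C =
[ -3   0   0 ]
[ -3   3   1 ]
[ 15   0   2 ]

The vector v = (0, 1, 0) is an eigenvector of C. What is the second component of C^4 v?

81

First find the eigenvalue: Cv = (0, 3, 0) = 3·(0, 1, 0), so λ = 3.
Then C^4 v = λ^4·v = 3^4·(0, 1, 0) = 81·(0, 1, 0) = (0, 81, 0).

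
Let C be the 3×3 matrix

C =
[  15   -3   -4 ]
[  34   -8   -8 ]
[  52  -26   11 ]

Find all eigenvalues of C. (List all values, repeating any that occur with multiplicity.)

-2, 9, 11

The characteristic polynomial is p(r) = det(rI - C).
Expanding along the first row, p(r) = r^3 - 18r^2 + 59r + 198.
Rational-root test: r = -2 gives p(-2) = 0.
Dividing by (r + 2) leaves r^2 - 20r + 99.
The quadratic factors as (r - 9)·(r - 11).
Eigenvalues: -2, 9, 11.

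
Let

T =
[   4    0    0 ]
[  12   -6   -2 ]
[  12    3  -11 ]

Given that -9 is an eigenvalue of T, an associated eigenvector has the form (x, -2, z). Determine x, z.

We need (T + 9I)v = 0.
T + 9I = [[13, 0, 0], [12, 3, -2], [12, 3, -2]].
Row 1: (13)·x + (0)·-2 + (0)·z = 0
Row 2: (12)·x + (3)·-2 + (-2)·z = 0
Row 3: (12)·x + (3)·-2 + (-2)·z = 0
Solving gives x = 0, z = -3.
Check: T·(0, -2, -3) = (0, 18, 27) = -9·(0, -2, -3).

0, -3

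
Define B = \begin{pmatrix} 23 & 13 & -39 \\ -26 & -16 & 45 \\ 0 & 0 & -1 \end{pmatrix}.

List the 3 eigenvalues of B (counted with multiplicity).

-3, -1, 10

Compute the characteristic polynomial p(s) = det(sI - B).
Cofactor expansion gives p(s) = s^3 - 6s^2 - 37s - 30.
Try s = -3: p(-3) = 0, so -3 is a root.
Dividing by (s + 3) leaves s^2 - 9s - 10.
The quadratic factors as (s + 1)·(s - 10).
Eigenvalues: -3, -1, 10.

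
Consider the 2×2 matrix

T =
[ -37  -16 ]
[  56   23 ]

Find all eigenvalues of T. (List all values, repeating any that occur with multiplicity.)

det(T - μI) = (-37 - μ)(23 - μ) - (-16)·(56) = μ^2 + 14μ + 45.
This factors as (μ + 9)·(μ + 5) = 0.
Eigenvalues: -9, -5.

-9, -5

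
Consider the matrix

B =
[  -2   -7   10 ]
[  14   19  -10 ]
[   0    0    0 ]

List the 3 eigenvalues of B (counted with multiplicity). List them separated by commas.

0, 5, 12

Compute the characteristic polynomial p(s) = det(sI - B).
Cofactor expansion gives p(s) = s^3 - 17s^2 + 60s.
Try s = 0: p(0) = 0, so 0 is a root.
Dividing by s leaves s^2 - 17s + 60.
The quadratic factors as (s - 5)·(s - 12).
Eigenvalues: 0, 5, 12.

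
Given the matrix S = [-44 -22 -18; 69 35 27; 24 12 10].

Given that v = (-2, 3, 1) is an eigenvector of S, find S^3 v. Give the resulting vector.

(16, -24, -8)

First find the eigenvalue: Sv = (4, -6, -2) = -2·(-2, 3, 1), so λ = -2.
Then S^3 v = λ^3·v = (-2)^3·(-2, 3, 1) = -8·(-2, 3, 1) = (16, -24, -8).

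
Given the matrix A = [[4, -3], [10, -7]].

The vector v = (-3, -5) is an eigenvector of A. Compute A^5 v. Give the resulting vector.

(3, 5)

First find the eigenvalue: Av = (3, 5) = -1·(-3, -5), so λ = -1.
Then A^5 v = λ^5·v = (-1)^5·(-3, -5) = -1·(-3, -5) = (3, 5).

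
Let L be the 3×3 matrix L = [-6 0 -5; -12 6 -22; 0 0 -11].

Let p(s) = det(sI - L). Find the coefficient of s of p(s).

p(s) = s^3 + 11s^2 - 36s - 396.
The coefficient of s is -36.

-36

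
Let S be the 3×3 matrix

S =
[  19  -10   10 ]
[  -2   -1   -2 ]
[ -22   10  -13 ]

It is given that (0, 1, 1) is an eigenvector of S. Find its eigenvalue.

Compute Sv: S·(0, 1, 1) = (0, -3, -3).
Since Sv = λv, compare component 2: -3 = λ·1, so λ = -3.

-3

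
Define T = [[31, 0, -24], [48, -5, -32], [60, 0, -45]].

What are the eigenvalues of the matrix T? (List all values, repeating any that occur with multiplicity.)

Compute the characteristic polynomial p(s) = det(sI - T).
Cofactor expansion gives p(s) = s^3 + 19s^2 + 115s + 225.
Since p(-5) = 0, s = -5 is a root.
Factor out (s + 5): p(s) = (s + 5)·(s^2 + 14s + 45).
The quadratic factors as (s + 9)·(s + 5).
Eigenvalues: -9, -5, -5.

-9, -5, -5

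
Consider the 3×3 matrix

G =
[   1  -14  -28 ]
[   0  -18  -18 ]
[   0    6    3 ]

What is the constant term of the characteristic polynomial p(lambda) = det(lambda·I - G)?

p(0) = det(0·I − G) = det(−G) = (−1)^3·det(G).
det(G) = 54, so p(0) = -54.

-54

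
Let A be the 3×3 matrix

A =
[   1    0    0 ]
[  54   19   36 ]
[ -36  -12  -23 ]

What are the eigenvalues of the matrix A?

-5, 1, 1

Compute the characteristic polynomial p(μ) = det(μI - A).
Cofactor expansion gives p(μ) = μ^3 + 3μ^2 - 9μ + 5.
Since p(1) = 0, μ = 1 is a root.
Factor out (μ - 1): p(μ) = (μ - 1)·(μ^2 + 4μ - 5).
The quadratic factors as (μ + 5)·(μ - 1).
Eigenvalues: -5, 1, 1.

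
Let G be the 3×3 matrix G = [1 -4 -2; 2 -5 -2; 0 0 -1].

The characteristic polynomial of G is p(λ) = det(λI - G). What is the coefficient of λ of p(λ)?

7

p(λ) = λ^3 + 5λ^2 + 7λ + 3.
The coefficient of λ is 7.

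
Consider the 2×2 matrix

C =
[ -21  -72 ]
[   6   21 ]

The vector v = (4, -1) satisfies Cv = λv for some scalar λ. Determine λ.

-3

Compute Cv: C·(4, -1) = (-12, 3).
Since Cv = λv, compare component 1: -12 = λ·4, so λ = -3.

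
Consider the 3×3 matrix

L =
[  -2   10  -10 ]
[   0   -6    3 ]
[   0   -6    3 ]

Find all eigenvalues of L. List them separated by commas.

-3, -2, 0

The characteristic polynomial is p(s) = det(sI - L).
Expanding the 3×3 determinant: p(s) = s^3 + 5s^2 + 6s.
Rational-root test: s = 0 gives p(0) = 0.
Dividing by s leaves s^2 + 5s + 6.
The quadratic factors as (s + 3)·(s + 2).
Eigenvalues: -3, -2, 0.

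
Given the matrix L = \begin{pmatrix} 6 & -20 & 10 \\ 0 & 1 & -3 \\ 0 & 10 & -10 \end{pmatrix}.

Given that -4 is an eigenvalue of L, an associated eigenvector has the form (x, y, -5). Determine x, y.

We need (L + 4I)v = 0.
L + 4I = [[10, -20, 10], [0, 5, -3], [0, 10, -6]].
Row 1: (10)·x + (-20)·y + (10)·-5 = 0
Row 2: (0)·x + (5)·y + (-3)·-5 = 0
Row 3: (0)·x + (10)·y + (-6)·-5 = 0
Solving gives x = -1, y = -3.
Check: L·(-1, -3, -5) = (4, 12, 20) = -4·(-1, -3, -5).

-1, -3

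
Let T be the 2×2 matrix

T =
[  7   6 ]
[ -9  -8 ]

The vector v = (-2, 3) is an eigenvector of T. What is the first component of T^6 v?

First find the eigenvalue: Tv = (4, -6) = -2·(-2, 3), so λ = -2.
Then T^6 v = λ^6·v = (-2)^6·(-2, 3) = 64·(-2, 3) = (-128, 192).

-128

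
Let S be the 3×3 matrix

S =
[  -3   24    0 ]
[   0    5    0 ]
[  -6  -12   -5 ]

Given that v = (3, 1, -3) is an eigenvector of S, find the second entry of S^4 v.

625

First find the eigenvalue: Sv = (15, 5, -15) = 5·(3, 1, -3), so λ = 5.
Then S^4 v = λ^4·v = 5^4·(3, 1, -3) = 625·(3, 1, -3) = (1875, 625, -1875).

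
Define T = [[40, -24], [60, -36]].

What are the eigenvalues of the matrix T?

det(T - tI) = (40 - t)(-36 - t) - (-24)·(60) = t^2 - 4t.
This factors as t·(t - 4) = 0.
Eigenvalues: 0, 4.

0, 4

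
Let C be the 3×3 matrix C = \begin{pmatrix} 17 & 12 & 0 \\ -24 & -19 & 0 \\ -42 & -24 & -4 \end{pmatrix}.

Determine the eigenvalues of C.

Set up det(λI - C) = 0.
Expanding along the first row, p(λ) = λ^3 + 6λ^2 - 27λ - 140.
Rational-root test: λ = -4 gives p(-4) = 0.
Dividing by (λ + 4) leaves λ^2 + 2λ - 35.
The quadratic factors as (λ + 7)·(λ - 5).
Eigenvalues: -7, -4, 5.

-7, -4, 5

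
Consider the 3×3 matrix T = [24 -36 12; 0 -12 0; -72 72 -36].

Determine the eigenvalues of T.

Compute the characteristic polynomial p(μ) = det(μI - T).
Cofactor expansion gives p(μ) = μ^3 + 24μ^2 + 144μ.
Try μ = 0: p(0) = 0, so 0 is a root.
Dividing by μ leaves μ^2 + 24μ + 144.
The quadratic factor is (μ + 12)^2.
Eigenvalues: -12, -12, 0.

-12, -12, 0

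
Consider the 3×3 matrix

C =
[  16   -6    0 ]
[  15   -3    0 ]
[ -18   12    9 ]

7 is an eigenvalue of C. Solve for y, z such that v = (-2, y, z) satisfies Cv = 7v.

We need (C - 7I)v = 0.
C - 7I = [[9, -6, 0], [15, -10, 0], [-18, 12, 2]].
Row 1: (9)·-2 + (-6)·y + (0)·z = 0
Row 2: (15)·-2 + (-10)·y + (0)·z = 0
Row 3: (-18)·-2 + (12)·y + (2)·z = 0
Solving gives y = -3, z = 0.
Check: C·(-2, -3, 0) = (-14, -21, 0) = 7·(-2, -3, 0).

-3, 0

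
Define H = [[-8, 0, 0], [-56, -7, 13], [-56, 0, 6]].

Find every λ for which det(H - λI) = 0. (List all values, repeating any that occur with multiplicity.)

The characteristic polynomial is p(s) = det(sI - H).
Expanding along the first row, p(s) = s^3 + 9s^2 - 34s - 336.
Rational-root test: s = 6 gives p(6) = 0.
Dividing by (s - 6) leaves s^2 + 15s + 56.
The quadratic factors as (s + 8)·(s + 7).
Eigenvalues: -8, -7, 6.

-8, -7, 6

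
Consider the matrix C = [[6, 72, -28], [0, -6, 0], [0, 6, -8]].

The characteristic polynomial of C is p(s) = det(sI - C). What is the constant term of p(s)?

-288

p(s) = s^3 + 8s^2 - 36s - 288.
The constant term is -288.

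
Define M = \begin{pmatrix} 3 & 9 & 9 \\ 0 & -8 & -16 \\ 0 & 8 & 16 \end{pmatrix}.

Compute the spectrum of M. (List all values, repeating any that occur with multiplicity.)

The characteristic polynomial is p(λ) = det(λI - M).
Expanding the 3×3 determinant: p(λ) = λ^3 - 11λ^2 + 24λ.
Since p(8) = 0, λ = 8 is a root.
Factor out (λ - 8): p(λ) = (λ - 8)·(λ^2 - 3λ).
The quadratic factors as λ·(λ - 3).
Eigenvalues: 0, 3, 8.

0, 3, 8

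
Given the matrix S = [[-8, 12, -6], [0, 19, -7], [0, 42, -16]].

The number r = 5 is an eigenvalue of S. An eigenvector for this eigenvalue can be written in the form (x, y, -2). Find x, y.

We need (S - 5I)v = 0.
S - 5I = [[-13, 12, -6], [0, 14, -7], [0, 42, -21]].
Row 1: (-13)·x + (12)·y + (-6)·-2 = 0
Row 2: (0)·x + (14)·y + (-7)·-2 = 0
Row 3: (0)·x + (42)·y + (-21)·-2 = 0
Solving gives x = 0, y = -1.
Check: S·(0, -1, -2) = (0, -5, -10) = 5·(0, -1, -2).

0, -1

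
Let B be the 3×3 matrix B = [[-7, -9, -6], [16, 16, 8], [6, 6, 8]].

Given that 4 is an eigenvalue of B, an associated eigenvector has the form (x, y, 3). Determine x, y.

We need (B - 4I)v = 0.
B - 4I = [[-11, -9, -6], [16, 12, 8], [6, 6, 4]].
Row 1: (-11)·x + (-9)·y + (-6)·3 = 0
Row 2: (16)·x + (12)·y + (8)·3 = 0
Row 3: (6)·x + (6)·y + (4)·3 = 0
Solving gives x = 0, y = -2.
Check: B·(0, -2, 3) = (0, -8, 12) = 4·(0, -2, 3).

0, -2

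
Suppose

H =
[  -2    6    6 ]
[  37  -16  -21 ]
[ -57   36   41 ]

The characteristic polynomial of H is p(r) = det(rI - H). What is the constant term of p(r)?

p(r) = r^3 - 23r^2 + 170r - 400.
The constant term is -400.

-400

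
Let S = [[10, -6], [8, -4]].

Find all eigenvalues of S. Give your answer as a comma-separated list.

2, 4

det(S - λI) = (10 - λ)(-4 - λ) - (-6)·(8) = λ^2 - 6λ + 8.
This factors as (λ - 2)·(λ - 4) = 0.
Eigenvalues: 2, 4.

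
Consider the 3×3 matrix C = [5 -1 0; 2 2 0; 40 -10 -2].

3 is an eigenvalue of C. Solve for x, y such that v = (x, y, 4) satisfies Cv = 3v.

We need (C - 3I)v = 0.
C - 3I = [[2, -1, 0], [2, -1, 0], [40, -10, -5]].
Row 1: (2)·x + (-1)·y + (0)·4 = 0
Row 2: (2)·x + (-1)·y + (0)·4 = 0
Row 3: (40)·x + (-10)·y + (-5)·4 = 0
Solving gives x = 1, y = 2.
Check: C·(1, 2, 4) = (3, 6, 12) = 3·(1, 2, 4).

1, 2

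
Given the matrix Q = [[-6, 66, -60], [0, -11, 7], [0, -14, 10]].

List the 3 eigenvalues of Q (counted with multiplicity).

The characteristic polynomial is p(lambda) = det(lambda·I - Q).
Expanding along the first row, p(lambda) = lambda^3 + 7·lambda^2 - 6·lambda - 72.
Rational-root test: lambda = 3 gives p(3) = 0.
Dividing by (lambda - 3) leaves lambda^2 + 10·lambda + 24.
The quadratic factors as (lambda + 6)·(lambda + 4).
Eigenvalues: -6, -4, 3.

-6, -4, 3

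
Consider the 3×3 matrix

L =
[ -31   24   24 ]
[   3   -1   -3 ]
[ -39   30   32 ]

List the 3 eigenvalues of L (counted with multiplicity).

Compute the characteristic polynomial p(s) = det(sI - L).
Expanding the 3×3 determinant: p(s) = s^3 - 39s + 70.
Try s = 2: p(2) = 0, so 2 is a root.
Factor out (s - 2): p(s) = (s - 2)·(s^2 + 2s - 35).
The quadratic factors as (s + 7)·(s - 5).
Eigenvalues: -7, 2, 5.

-7, 2, 5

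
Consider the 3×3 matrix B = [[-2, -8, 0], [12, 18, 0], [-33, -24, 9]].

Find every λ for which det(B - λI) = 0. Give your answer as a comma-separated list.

Set up det(rI - B) = 0.
Expanding the 3×3 determinant: p(r) = r^3 - 25r^2 + 204r - 540.
Rational-root test: r = 6 gives p(6) = 0.
Dividing by (r - 6) leaves r^2 - 19r + 90.
The quadratic factors as (r - 9)·(r - 10).
Eigenvalues: 6, 9, 10.

6, 9, 10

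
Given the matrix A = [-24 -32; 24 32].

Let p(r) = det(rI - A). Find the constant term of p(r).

p(r) = r^2 - 8r.
The constant term is 0.

0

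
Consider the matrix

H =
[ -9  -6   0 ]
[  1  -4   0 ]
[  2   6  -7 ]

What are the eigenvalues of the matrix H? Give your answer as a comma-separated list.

The characteristic polynomial is p(lambda) = det(lambda·I - H).
Expanding along the first row, p(lambda) = lambda^3 + 20·lambda^2 + 133·lambda + 294.
Rational-root test: lambda = -6 gives p(-6) = 0.
Dividing by (lambda + 6) leaves lambda^2 + 14·lambda + 49.
The quadratic factor is (lambda + 7)^2.
Eigenvalues: -7, -7, -6.

-7, -7, -6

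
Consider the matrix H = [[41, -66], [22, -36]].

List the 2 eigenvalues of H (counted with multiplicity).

-3, 8

det(H - lambda·I) = (41 - lambda)(-36 - lambda) - (-66)·(22) = lambda^2 - 5·lambda - 24.
This factors as (lambda + 3)·(lambda - 8) = 0.
Eigenvalues: -3, 8.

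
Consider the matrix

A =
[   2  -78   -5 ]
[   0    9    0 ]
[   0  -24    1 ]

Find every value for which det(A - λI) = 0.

1, 2, 9

Set up det(sI - A) = 0.
Cofactor expansion gives p(s) = s^3 - 12s^2 + 29s - 18.
Since p(1) = 0, s = 1 is a root.
Factor out (s - 1): p(s) = (s - 1)·(s^2 - 11s + 18).
The quadratic factors as (s - 2)·(s - 9).
Eigenvalues: 1, 2, 9.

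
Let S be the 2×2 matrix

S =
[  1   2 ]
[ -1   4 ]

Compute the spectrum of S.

2, 3

det(S - μI) = (1 - μ)(4 - μ) - (2)·(-1) = μ^2 - 5μ + 6.
This factors as (μ - 2)·(μ - 3) = 0.
Eigenvalues: 2, 3.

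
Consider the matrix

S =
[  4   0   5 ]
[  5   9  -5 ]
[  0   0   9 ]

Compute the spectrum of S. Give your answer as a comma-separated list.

4, 9, 9

Compute the characteristic polynomial p(r) = det(rI - S).
Expanding along the first row, p(r) = r^3 - 22r^2 + 153r - 324.
Rational-root test: r = 4 gives p(4) = 0.
Dividing by (r - 4) leaves r^2 - 18r + 81.
The quadratic factor is (r - 9)^2.
Eigenvalues: 4, 9, 9.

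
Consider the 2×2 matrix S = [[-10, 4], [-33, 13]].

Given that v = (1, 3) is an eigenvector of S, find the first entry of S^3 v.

First find the eigenvalue: Sv = (2, 6) = 2·(1, 3), so λ = 2.
Then S^3 v = λ^3·v = 2^3·(1, 3) = 8·(1, 3) = (8, 24).

8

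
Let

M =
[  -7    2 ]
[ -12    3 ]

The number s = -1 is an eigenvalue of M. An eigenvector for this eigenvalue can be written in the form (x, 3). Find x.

1

We need (M + 1I)v = 0.
M + 1I = [[-6, 2], [-12, 4]].
Row 1: (-6)·x + (2)·3 = 0
Row 2: (-12)·x + (4)·3 = 0
Solving gives x = 1.
Check: M·(1, 3) = (-1, -3) = -1·(1, 3).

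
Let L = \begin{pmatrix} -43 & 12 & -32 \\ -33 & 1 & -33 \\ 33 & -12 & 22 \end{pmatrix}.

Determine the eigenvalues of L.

The characteristic polynomial is p(s) = det(sI - L).
Expanding along the first row, p(s) = s^3 + 20s^2 + 89s - 110.
Rational-root test: s = -10 gives p(-10) = 0.
Factor out (s + 10): p(s) = (s + 10)·(s^2 + 10s - 11).
The quadratic factors as (s + 11)·(s - 1).
Eigenvalues: -11, -10, 1.

-11, -10, 1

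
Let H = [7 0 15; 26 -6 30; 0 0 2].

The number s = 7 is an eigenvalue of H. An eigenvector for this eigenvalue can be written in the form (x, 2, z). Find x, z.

We need (H - 7I)v = 0.
H - 7I = [[0, 0, 15], [26, -13, 30], [0, 0, -5]].
Row 1: (0)·x + (0)·2 + (15)·z = 0
Row 2: (26)·x + (-13)·2 + (30)·z = 0
Row 3: (0)·x + (0)·2 + (-5)·z = 0
Solving gives x = 1, z = 0.
Check: H·(1, 2, 0) = (7, 14, 0) = 7·(1, 2, 0).

1, 0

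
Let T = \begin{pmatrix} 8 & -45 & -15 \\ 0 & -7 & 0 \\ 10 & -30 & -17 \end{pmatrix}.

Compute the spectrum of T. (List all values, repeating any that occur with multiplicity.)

Compute the characteristic polynomial p(t) = det(tI - T).
Expanding the 3×3 determinant: p(t) = t^3 + 16t^2 + 77t + 98.
Rational-root test: t = -2 gives p(-2) = 0.
Dividing by (t + 2) leaves t^2 + 14t + 49.
The quadratic factor is (t + 7)^2.
Eigenvalues: -7, -7, -2.

-7, -7, -2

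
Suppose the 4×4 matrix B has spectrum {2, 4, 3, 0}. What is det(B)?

det(B) is the product of the eigenvalues: (2) · (4) · (3) · (0) = 0.

0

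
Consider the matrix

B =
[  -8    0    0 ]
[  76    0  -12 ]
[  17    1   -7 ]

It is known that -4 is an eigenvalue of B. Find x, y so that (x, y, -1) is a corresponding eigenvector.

We need (B + 4I)v = 0.
B + 4I = [[-4, 0, 0], [76, 4, -12], [17, 1, -3]].
Row 1: (-4)·x + (0)·y + (0)·-1 = 0
Row 2: (76)·x + (4)·y + (-12)·-1 = 0
Row 3: (17)·x + (1)·y + (-3)·-1 = 0
Solving gives x = 0, y = -3.
Check: B·(0, -3, -1) = (0, 12, 4) = -4·(0, -3, -1).

0, -3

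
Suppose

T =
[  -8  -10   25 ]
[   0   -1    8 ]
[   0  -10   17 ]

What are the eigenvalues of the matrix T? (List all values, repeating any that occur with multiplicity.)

Compute the characteristic polynomial p(λ) = det(λI - T).
Expanding along the first row, p(λ) = λ^3 - 8λ^2 - 65λ + 504.
Rational-root test: λ = 7 gives p(7) = 0.
Dividing by (λ - 7) leaves λ^2 - λ - 72.
The quadratic factors as (λ + 8)·(λ - 9).
Eigenvalues: -8, 7, 9.

-8, 7, 9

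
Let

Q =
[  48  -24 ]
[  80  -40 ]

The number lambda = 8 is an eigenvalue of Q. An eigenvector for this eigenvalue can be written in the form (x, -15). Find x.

-9

We need (Q - 8I)v = 0.
Q - 8I = [[40, -24], [80, -48]].
Row 1: (40)·x + (-24)·-15 = 0
Row 2: (80)·x + (-48)·-15 = 0
Solving gives x = -9.
Check: Q·(-9, -15) = (-72, -120) = 8·(-9, -15).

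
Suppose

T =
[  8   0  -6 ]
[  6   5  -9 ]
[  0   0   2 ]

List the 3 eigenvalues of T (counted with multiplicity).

2, 5, 8

Compute the characteristic polynomial p(λ) = det(λI - T).
Expanding the 3×3 determinant: p(λ) = λ^3 - 15λ^2 + 66λ - 80.
Try λ = 2: p(2) = 0, so 2 is a root.
Factor out (λ - 2): p(λ) = (λ - 2)·(λ^2 - 13λ + 40).
The quadratic factors as (λ - 5)·(λ - 8).
Eigenvalues: 2, 5, 8.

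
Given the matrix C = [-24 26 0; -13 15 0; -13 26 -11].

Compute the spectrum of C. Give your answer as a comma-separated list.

-11, -11, 2

The characteristic polynomial is p(t) = det(tI - C).
Expanding the 3×3 determinant: p(t) = t^3 + 20t^2 + 77t - 242.
Since p(-11) = 0, t = -11 is a root.
Factor out (t + 11): p(t) = (t + 11)·(t^2 + 9t - 22).
The quadratic factors as (t + 11)·(t - 2).
Eigenvalues: -11, -11, 2.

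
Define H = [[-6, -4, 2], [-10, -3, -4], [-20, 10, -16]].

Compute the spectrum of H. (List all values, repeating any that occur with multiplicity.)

Set up det(μI - H) = 0.
Cofactor expansion gives p(μ) = μ^3 + 25μ^2 + 202μ + 528.
Try μ = -6: p(-6) = 0, so -6 is a root.
Dividing by (μ + 6) leaves μ^2 + 19μ + 88.
The quadratic factors as (μ + 11)·(μ + 8).
Eigenvalues: -11, -8, -6.

-11, -8, -6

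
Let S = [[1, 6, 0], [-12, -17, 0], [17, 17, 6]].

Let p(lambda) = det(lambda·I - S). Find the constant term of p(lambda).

p(lambda) = lambda^3 + 10·lambda^2 - 41·lambda - 330.
The constant term is -330.

-330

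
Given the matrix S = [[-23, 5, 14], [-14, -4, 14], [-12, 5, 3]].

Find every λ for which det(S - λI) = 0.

-11, -9, -4

Compute the characteristic polynomial p(λ) = det(λI - S).
Expanding the 3×3 determinant: p(λ) = λ^3 + 24λ^2 + 179λ + 396.
Since p(-4) = 0, λ = -4 is a root.
Factor out (λ + 4): p(λ) = (λ + 4)·(λ^2 + 20λ + 99).
The quadratic factors as (λ + 11)·(λ + 9).
Eigenvalues: -11, -9, -4.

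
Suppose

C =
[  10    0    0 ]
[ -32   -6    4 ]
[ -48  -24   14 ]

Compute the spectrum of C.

Compute the characteristic polynomial p(μ) = det(μI - C).
Cofactor expansion gives p(μ) = μ^3 - 18μ^2 + 92μ - 120.
Since p(2) = 0, μ = 2 is a root.
Dividing by (μ - 2) leaves μ^2 - 16μ + 60.
The quadratic factors as (μ - 6)·(μ - 10).
Eigenvalues: 2, 6, 10.

2, 6, 10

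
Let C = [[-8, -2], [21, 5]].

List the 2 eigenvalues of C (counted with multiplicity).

-2, -1

det(C - μI) = (-8 - μ)(5 - μ) - (-2)·(21) = μ^2 + 3μ + 2.
This factors as (μ + 2)·(μ + 1) = 0.
Eigenvalues: -2, -1.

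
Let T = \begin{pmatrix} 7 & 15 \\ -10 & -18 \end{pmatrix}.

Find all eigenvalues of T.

det(T - λI) = (7 - λ)(-18 - λ) - (15)·(-10) = λ^2 + 11λ + 24.
This factors as (λ + 8)·(λ + 3) = 0.
Eigenvalues: -8, -3.

-8, -3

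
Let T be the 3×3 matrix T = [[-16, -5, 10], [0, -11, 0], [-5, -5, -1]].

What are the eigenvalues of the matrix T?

Compute the characteristic polynomial p(r) = det(rI - T).
Expanding along the first row, p(r) = r^3 + 28r^2 + 253r + 726.
Try r = -6: p(-6) = 0, so -6 is a root.
Factor out (r + 6): p(r) = (r + 6)·(r^2 + 22r + 121).
The quadratic factor is (r + 11)^2.
Eigenvalues: -11, -11, -6.

-11, -11, -6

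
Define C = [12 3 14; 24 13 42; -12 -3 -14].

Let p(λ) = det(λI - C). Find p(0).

p(0) = det(0·I − C) = det(−C) = (−1)^3·det(C).
det(C) = 0, so p(0) = 0.

0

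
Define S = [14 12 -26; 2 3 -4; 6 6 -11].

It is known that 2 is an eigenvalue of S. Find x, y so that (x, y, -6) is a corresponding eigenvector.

-11, -2

We need (S - 2I)v = 0.
S - 2I = [[12, 12, -26], [2, 1, -4], [6, 6, -13]].
Row 1: (12)·x + (12)·y + (-26)·-6 = 0
Row 2: (2)·x + (1)·y + (-4)·-6 = 0
Row 3: (6)·x + (6)·y + (-13)·-6 = 0
Solving gives x = -11, y = -2.
Check: S·(-11, -2, -6) = (-22, -4, -12) = 2·(-11, -2, -6).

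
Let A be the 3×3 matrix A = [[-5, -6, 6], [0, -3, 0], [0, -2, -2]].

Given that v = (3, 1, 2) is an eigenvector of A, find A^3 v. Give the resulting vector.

First find the eigenvalue: Av = (-9, -3, -6) = -3·(3, 1, 2), so λ = -3.
Then A^3 v = λ^3·v = (-3)^3·(3, 1, 2) = -27·(3, 1, 2) = (-81, -27, -54).

(-81, -27, -54)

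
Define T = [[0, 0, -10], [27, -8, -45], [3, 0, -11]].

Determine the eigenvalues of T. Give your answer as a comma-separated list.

Compute the characteristic polynomial p(s) = det(sI - T).
Expanding the 3×3 determinant: p(s) = s^3 + 19s^2 + 118s + 240.
Try s = -5: p(-5) = 0, so -5 is a root.
Factor out (s + 5): p(s) = (s + 5)·(s^2 + 14s + 48).
The quadratic factors as (s + 8)·(s + 6).
Eigenvalues: -8, -6, -5.

-8, -6, -5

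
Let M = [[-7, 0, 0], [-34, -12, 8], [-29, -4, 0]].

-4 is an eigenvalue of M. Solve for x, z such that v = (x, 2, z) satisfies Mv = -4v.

We need (M + 4I)v = 0.
M + 4I = [[-3, 0, 0], [-34, -8, 8], [-29, -4, 4]].
Row 1: (-3)·x + (0)·2 + (0)·z = 0
Row 2: (-34)·x + (-8)·2 + (8)·z = 0
Row 3: (-29)·x + (-4)·2 + (4)·z = 0
Solving gives x = 0, z = 2.
Check: M·(0, 2, 2) = (0, -8, -8) = -4·(0, 2, 2).

0, 2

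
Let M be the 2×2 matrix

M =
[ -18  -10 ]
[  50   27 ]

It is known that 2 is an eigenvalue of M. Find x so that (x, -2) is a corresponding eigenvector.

1

We need (M - 2I)v = 0.
M - 2I = [[-20, -10], [50, 25]].
Row 1: (-20)·x + (-10)·-2 = 0
Row 2: (50)·x + (25)·-2 = 0
Solving gives x = 1.
Check: M·(1, -2) = (2, -4) = 2·(1, -2).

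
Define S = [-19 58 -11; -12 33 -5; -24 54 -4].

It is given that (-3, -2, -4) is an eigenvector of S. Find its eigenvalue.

5

Compute Sv: S·(-3, -2, -4) = (-15, -10, -20).
Since Sv = λv, compare component 1: -15 = λ·-3, so λ = 5.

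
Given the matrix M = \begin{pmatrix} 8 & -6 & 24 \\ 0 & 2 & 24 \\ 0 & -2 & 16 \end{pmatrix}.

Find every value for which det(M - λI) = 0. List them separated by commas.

The characteristic polynomial is p(s) = det(sI - M).
Cofactor expansion gives p(s) = s^3 - 26s^2 + 224s - 640.
Since p(8) = 0, s = 8 is a root.
Factor out (s - 8): p(s) = (s - 8)·(s^2 - 18s + 80).
The quadratic factors as (s - 8)·(s - 10).
Eigenvalues: 8, 8, 10.

8, 8, 10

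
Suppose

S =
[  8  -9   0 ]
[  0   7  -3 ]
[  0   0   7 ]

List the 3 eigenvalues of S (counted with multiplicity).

S is upper triangular, so its eigenvalues are the diagonal entries.
Diagonal: 8, 7, 7.

7, 7, 8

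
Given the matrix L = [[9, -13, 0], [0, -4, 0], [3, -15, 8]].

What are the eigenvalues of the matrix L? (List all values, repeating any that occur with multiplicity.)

Compute the characteristic polynomial p(r) = det(rI - L).
Expanding along the first row, p(r) = r^3 - 13r^2 + 4r + 288.
Since p(-4) = 0, r = -4 is a root.
Factor out (r + 4): p(r) = (r + 4)·(r^2 - 17r + 72).
The quadratic factors as (r - 8)·(r - 9).
Eigenvalues: -4, 8, 9.

-4, 8, 9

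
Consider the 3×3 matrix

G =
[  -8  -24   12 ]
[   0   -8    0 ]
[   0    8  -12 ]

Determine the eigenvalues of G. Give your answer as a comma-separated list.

Set up det(rI - G) = 0.
Expanding along the first row, p(r) = r^3 + 28r^2 + 256r + 768.
Rational-root test: r = -8 gives p(-8) = 0.
Factor out (r + 8): p(r) = (r + 8)·(r^2 + 20r + 96).
The quadratic factors as (r + 12)·(r + 8).
Eigenvalues: -12, -8, -8.

-12, -8, -8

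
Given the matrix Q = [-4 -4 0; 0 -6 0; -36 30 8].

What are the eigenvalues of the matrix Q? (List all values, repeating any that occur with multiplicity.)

-6, -4, 8

Set up det(μI - Q) = 0.
Expanding the 3×3 determinant: p(μ) = μ^3 + 2μ^2 - 56μ - 192.
Try μ = -4: p(-4) = 0, so -4 is a root.
Factor out (μ + 4): p(μ) = (μ + 4)·(μ^2 - 2μ - 48).
The quadratic factors as (μ + 6)·(μ - 8).
Eigenvalues: -6, -4, 8.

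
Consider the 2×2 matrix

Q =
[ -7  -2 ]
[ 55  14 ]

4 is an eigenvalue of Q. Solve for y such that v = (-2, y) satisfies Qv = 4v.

11

We need (Q - 4I)v = 0.
Q - 4I = [[-11, -2], [55, 10]].
Row 1: (-11)·-2 + (-2)·y = 0
Row 2: (55)·-2 + (10)·y = 0
Solving gives y = 11.
Check: Q·(-2, 11) = (-8, 44) = 4·(-2, 11).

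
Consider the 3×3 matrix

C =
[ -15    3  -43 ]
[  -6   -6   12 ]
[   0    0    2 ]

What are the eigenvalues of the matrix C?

-12, -9, 2

Compute the characteristic polynomial p(λ) = det(λI - C).
Expanding the 3×3 determinant: p(λ) = λ^3 + 19λ^2 + 66λ - 216.
Rational-root test: λ = 2 gives p(2) = 0.
Dividing by (λ - 2) leaves λ^2 + 21λ + 108.
The quadratic factors as (λ + 12)·(λ + 9).
Eigenvalues: -12, -9, 2.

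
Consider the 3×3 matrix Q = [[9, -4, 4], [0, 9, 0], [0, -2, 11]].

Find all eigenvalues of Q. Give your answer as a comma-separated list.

Compute the characteristic polynomial p(t) = det(tI - Q).
Cofactor expansion gives p(t) = t^3 - 29t^2 + 279t - 891.
Rational-root test: t = 11 gives p(11) = 0.
Factor out (t - 11): p(t) = (t - 11)·(t^2 - 18t + 81).
The quadratic factor is (t - 9)^2.
Eigenvalues: 9, 9, 11.

9, 9, 11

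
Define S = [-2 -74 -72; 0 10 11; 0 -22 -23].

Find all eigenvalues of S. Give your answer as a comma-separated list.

-12, -2, -1

The characteristic polynomial is p(μ) = det(μI - S).
Cofactor expansion gives p(μ) = μ^3 + 15μ^2 + 38μ + 24.
Rational-root test: μ = -1 gives p(-1) = 0.
Factor out (μ + 1): p(μ) = (μ + 1)·(μ^2 + 14μ + 24).
The quadratic factors as (μ + 12)·(μ + 2).
Eigenvalues: -12, -2, -1.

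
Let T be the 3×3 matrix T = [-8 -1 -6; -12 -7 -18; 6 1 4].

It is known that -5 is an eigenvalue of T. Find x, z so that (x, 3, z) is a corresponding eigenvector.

We need (T + 5I)v = 0.
T + 5I = [[-3, -1, -6], [-12, -2, -18], [6, 1, 9]].
Row 1: (-3)·x + (-1)·3 + (-6)·z = 0
Row 2: (-12)·x + (-2)·3 + (-18)·z = 0
Row 3: (6)·x + (1)·3 + (9)·z = 0
Solving gives x = 1, z = -1.
Check: T·(1, 3, -1) = (-5, -15, 5) = -5·(1, 3, -1).

1, -1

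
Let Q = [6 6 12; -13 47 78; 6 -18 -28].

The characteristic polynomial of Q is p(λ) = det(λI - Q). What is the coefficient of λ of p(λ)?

208

p(λ) = λ^3 - 25λ^2 + 208λ - 576.
The coefficient of λ is 208.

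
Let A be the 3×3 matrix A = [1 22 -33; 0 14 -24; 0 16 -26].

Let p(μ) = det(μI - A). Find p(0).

-20

p(0) = det(0·I − A) = det(−A) = (−1)^3·det(A).
det(A) = 20, so p(0) = -20.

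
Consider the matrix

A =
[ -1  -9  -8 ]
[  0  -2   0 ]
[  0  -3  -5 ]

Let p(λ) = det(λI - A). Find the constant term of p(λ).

p(λ) = λ^3 + 8λ^2 + 17λ + 10.
The constant term is 10.

10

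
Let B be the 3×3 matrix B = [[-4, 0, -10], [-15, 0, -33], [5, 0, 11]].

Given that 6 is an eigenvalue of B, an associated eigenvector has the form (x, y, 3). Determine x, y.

We need (B - 6I)v = 0.
B - 6I = [[-10, 0, -10], [-15, -6, -33], [5, 0, 5]].
Row 1: (-10)·x + (0)·y + (-10)·3 = 0
Row 2: (-15)·x + (-6)·y + (-33)·3 = 0
Row 3: (5)·x + (0)·y + (5)·3 = 0
Solving gives x = -3, y = -9.
Check: B·(-3, -9, 3) = (-18, -54, 18) = 6·(-3, -9, 3).

-3, -9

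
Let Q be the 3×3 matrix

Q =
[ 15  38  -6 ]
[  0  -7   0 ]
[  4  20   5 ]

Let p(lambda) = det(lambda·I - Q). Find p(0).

693

p(0) = det(0·I − Q) = det(−Q) = (−1)^3·det(Q).
det(Q) = -693, so p(0) = 693.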